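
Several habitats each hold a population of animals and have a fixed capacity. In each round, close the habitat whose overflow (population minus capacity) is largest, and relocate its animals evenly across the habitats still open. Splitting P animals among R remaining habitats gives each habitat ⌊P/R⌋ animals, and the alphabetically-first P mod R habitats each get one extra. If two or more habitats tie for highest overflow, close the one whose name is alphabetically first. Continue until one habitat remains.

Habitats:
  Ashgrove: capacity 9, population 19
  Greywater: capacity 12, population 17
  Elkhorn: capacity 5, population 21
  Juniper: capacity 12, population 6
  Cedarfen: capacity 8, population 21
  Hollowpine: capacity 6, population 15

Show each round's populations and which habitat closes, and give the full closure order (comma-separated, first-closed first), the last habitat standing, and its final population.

Round 1: Ashgrove=19 Cedarfen=21 Elkhorn=21 Greywater=17 Hollowpine=15 Juniper=6 → close Elkhorn (overflow 16)
  21÷5 = 4 each, +1 to first 1
Round 2: Ashgrove=24 Cedarfen=25 Greywater=21 Hollowpine=19 Juniper=10 → close Cedarfen (overflow 17)
  25÷4 = 6 each, +1 to first 1
Round 3: Ashgrove=31 Greywater=27 Hollowpine=25 Juniper=16 → close Ashgrove (overflow 22)
  31÷3 = 10 each, +1 to first 1
Round 4: Greywater=38 Hollowpine=35 Juniper=26 → close Hollowpine (overflow 29)
  35÷2 = 17 each, +1 to first 1
Round 5: Greywater=56 Juniper=43 → close Greywater (overflow 44)
  56÷1 = 56 each, +1 to first 0

Closure order: Elkhorn, Cedarfen, Ashgrove, Hollowpine, Greywater
Last habitat: Juniper with 99 animals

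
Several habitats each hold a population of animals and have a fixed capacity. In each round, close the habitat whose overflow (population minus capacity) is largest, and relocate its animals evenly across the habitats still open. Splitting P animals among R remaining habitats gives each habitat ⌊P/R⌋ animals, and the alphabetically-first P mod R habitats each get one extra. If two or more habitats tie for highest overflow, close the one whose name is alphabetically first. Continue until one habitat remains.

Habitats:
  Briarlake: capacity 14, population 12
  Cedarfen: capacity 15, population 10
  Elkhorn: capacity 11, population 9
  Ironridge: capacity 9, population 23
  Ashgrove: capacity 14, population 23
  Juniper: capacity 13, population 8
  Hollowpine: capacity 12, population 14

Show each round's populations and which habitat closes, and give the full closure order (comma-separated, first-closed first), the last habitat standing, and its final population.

Closure order: Ironridge, Ashgrove, Hollowpine, Briarlake, Elkhorn, Cedarfen
Last habitat: Juniper with 99 animals

Round 1: Ashgrove=23 Briarlake=12 Cedarfen=10 Elkhorn=9 Hollowpine=14 Ironridge=23 Juniper=8 → close Ironridge (overflow 14)
  23÷6 = 3 each, +1 to first 5
Round 2: Ashgrove=27 Briarlake=16 Cedarfen=14 Elkhorn=13 Hollowpine=18 Juniper=11 → close Ashgrove (overflow 13)
  27÷5 = 5 each, +1 to first 2
Round 3: Briarlake=22 Cedarfen=20 Elkhorn=18 Hollowpine=23 Juniper=16 → close Hollowpine (overflow 11)
  23÷4 = 5 each, +1 to first 3
Round 4: Briarlake=28 Cedarfen=26 Elkhorn=24 Juniper=21 → close Briarlake (overflow 14)
  28÷3 = 9 each, +1 to first 1
Round 5: Cedarfen=36 Elkhorn=33 Juniper=30 → close Elkhorn (overflow 22)
  33÷2 = 16 each, +1 to first 1
Round 6: Cedarfen=53 Juniper=46 → close Cedarfen (overflow 38)
  53÷1 = 53 each, +1 to first 0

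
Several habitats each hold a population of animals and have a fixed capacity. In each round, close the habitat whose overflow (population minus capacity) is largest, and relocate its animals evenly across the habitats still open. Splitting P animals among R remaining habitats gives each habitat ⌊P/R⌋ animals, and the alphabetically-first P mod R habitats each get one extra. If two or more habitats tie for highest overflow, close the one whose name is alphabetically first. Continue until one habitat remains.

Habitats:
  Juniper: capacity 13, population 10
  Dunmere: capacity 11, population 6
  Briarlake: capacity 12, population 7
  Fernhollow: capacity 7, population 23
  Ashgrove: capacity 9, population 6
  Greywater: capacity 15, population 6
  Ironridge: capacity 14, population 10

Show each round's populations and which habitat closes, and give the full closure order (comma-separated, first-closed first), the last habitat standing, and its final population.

Closure order: Fernhollow, Ashgrove, Ironridge, Juniper, Briarlake, Dunmere
Last habitat: Greywater with 68 animals

Round 1: Ashgrove=6 Briarlake=7 Dunmere=6 Fernhollow=23 Greywater=6 Ironridge=10 Juniper=10 → close Fernhollow (overflow 16)
  23÷6 = 3 each, +1 to first 5
Round 2: Ashgrove=10 Briarlake=11 Dunmere=10 Greywater=10 Ironridge=14 Juniper=13 → close Ashgrove (overflow 1)
  10÷5 = 2 each, +1 to first 0
Round 3: Briarlake=13 Dunmere=12 Greywater=12 Ironridge=16 Juniper=15 → close Ironridge (overflow 2)
  16÷4 = 4 each, +1 to first 0
Round 4: Briarlake=17 Dunmere=16 Greywater=16 Juniper=19 → close Juniper (overflow 6)
  19÷3 = 6 each, +1 to first 1
Round 5: Briarlake=24 Dunmere=22 Greywater=22 → close Briarlake (overflow 12)
  24÷2 = 12 each, +1 to first 0
Round 6: Dunmere=34 Greywater=34 → close Dunmere (overflow 23)
  34÷1 = 34 each, +1 to first 0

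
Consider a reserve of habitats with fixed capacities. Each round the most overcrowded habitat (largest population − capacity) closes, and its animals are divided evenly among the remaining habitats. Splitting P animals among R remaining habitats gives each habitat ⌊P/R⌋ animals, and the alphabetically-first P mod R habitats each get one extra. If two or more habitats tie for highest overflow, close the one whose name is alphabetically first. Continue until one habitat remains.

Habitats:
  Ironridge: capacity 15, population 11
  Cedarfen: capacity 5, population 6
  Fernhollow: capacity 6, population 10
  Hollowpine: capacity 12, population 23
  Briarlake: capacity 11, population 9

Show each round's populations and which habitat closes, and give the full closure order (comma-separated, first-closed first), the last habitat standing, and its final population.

Closure order: Hollowpine, Fernhollow, Cedarfen, Briarlake
Last habitat: Ironridge with 59 animals

Round 1: Briarlake=9 Cedarfen=6 Fernhollow=10 Hollowpine=23 Ironridge=11 → close Hollowpine (overflow 11)
  23÷4 = 5 each, +1 to first 3
Round 2: Briarlake=15 Cedarfen=12 Fernhollow=16 Ironridge=16 → close Fernhollow (overflow 10)
  16÷3 = 5 each, +1 to first 1
Round 3: Briarlake=21 Cedarfen=17 Ironridge=21 → close Cedarfen (overflow 12)
  17÷2 = 8 each, +1 to first 1
Round 4: Briarlake=30 Ironridge=29 → close Briarlake (overflow 19)
  30÷1 = 30 each, +1 to first 0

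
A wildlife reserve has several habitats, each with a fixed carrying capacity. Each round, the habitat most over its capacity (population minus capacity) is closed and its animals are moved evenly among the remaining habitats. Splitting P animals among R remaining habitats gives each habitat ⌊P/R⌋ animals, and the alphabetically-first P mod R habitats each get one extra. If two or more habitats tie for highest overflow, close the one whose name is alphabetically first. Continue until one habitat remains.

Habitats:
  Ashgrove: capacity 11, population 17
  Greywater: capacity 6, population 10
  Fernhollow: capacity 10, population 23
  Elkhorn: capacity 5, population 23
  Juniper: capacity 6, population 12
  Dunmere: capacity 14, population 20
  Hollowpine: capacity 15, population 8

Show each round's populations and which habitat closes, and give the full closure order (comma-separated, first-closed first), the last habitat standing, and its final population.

Round 1: Ashgrove=17 Dunmere=20 Elkhorn=23 Fernhollow=23 Greywater=10 Hollowpine=8 Juniper=12 → close Elkhorn (overflow 18)
  23÷6 = 3 each, +1 to first 5
Round 2: Ashgrove=21 Dunmere=24 Fernhollow=27 Greywater=14 Hollowpine=12 Juniper=15 → close Fernhollow (overflow 17)
  27÷5 = 5 each, +1 to first 2
Round 3: Ashgrove=27 Dunmere=30 Greywater=19 Hollowpine=17 Juniper=20 → close Ashgrove (overflow 16)
  27÷4 = 6 each, +1 to first 3
Round 4: Dunmere=37 Greywater=26 Hollowpine=24 Juniper=26 → close Dunmere (overflow 23)
  37÷3 = 12 each, +1 to first 1
Round 5: Greywater=39 Hollowpine=36 Juniper=38 → close Greywater (overflow 33)
  39÷2 = 19 each, +1 to first 1
Round 6: Hollowpine=56 Juniper=57 → close Juniper (overflow 51)
  57÷1 = 57 each, +1 to first 0

Closure order: Elkhorn, Fernhollow, Ashgrove, Dunmere, Greywater, Juniper
Last habitat: Hollowpine with 113 animals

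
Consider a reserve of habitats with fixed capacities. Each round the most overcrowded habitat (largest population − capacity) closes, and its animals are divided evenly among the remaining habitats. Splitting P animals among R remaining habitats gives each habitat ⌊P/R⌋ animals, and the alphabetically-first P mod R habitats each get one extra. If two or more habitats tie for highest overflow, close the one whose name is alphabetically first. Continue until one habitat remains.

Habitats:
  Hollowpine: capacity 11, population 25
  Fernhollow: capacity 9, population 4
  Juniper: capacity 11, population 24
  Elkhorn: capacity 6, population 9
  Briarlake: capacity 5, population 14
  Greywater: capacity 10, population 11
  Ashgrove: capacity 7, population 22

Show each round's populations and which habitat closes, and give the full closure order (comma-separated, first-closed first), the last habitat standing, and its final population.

Round 1: Ashgrove=22 Briarlake=14 Elkhorn=9 Fernhollow=4 Greywater=11 Hollowpine=25 Juniper=24 → close Ashgrove (overflow 15)
  22÷6 = 3 each, +1 to first 4
Round 2: Briarlake=18 Elkhorn=13 Fernhollow=8 Greywater=15 Hollowpine=28 Juniper=27 → close Hollowpine (overflow 17)
  28÷5 = 5 each, +1 to first 3
Round 3: Briarlake=24 Elkhorn=19 Fernhollow=14 Greywater=20 Juniper=32 → close Juniper (overflow 21)
  32÷4 = 8 each, +1 to first 0
Round 4: Briarlake=32 Elkhorn=27 Fernhollow=22 Greywater=28 → close Briarlake (overflow 27)
  32÷3 = 10 each, +1 to first 2
Round 5: Elkhorn=38 Fernhollow=33 Greywater=38 → close Elkhorn (overflow 32)
  38÷2 = 19 each, +1 to first 0
Round 6: Fernhollow=52 Greywater=57 → close Greywater (overflow 47)
  57÷1 = 57 each, +1 to first 0

Closure order: Ashgrove, Hollowpine, Juniper, Briarlake, Elkhorn, Greywater
Last habitat: Fernhollow with 109 animals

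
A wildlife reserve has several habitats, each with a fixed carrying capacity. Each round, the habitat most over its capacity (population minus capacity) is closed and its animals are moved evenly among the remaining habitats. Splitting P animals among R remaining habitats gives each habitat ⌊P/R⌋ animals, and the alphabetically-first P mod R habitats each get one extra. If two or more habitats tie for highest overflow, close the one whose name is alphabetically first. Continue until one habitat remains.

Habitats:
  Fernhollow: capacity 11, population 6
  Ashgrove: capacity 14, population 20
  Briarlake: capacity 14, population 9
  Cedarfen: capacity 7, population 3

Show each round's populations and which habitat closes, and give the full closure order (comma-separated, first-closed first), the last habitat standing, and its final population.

Closure order: Ashgrove, Cedarfen, Briarlake
Last habitat: Fernhollow with 38 animals

Round 1: Ashgrove=20 Briarlake=9 Cedarfen=3 Fernhollow=6 → close Ashgrove (overflow 6)
  20÷3 = 6 each, +1 to first 2
Round 2: Briarlake=16 Cedarfen=10 Fernhollow=12 → close Cedarfen (overflow 3)
  10÷2 = 5 each, +1 to first 0
Round 3: Briarlake=21 Fernhollow=17 → close Briarlake (overflow 7)
  21÷1 = 21 each, +1 to first 0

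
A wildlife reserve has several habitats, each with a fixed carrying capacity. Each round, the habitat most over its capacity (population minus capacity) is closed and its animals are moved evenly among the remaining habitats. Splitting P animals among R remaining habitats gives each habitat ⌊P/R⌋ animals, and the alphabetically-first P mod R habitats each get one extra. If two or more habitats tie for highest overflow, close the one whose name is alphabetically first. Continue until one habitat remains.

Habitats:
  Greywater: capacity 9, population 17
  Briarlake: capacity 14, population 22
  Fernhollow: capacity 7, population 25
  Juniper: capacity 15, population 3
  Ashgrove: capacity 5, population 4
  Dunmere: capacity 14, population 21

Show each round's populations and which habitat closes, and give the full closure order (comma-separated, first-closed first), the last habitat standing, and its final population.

Round 1: Ashgrove=4 Briarlake=22 Dunmere=21 Fernhollow=25 Greywater=17 Juniper=3 → close Fernhollow (overflow 18)
  25÷5 = 5 each, +1 to first 0
Round 2: Ashgrove=9 Briarlake=27 Dunmere=26 Greywater=22 Juniper=8 → close Briarlake (overflow 13)
  27÷4 = 6 each, +1 to first 3
Round 3: Ashgrove=16 Dunmere=33 Greywater=29 Juniper=14 → close Greywater (overflow 20)
  29÷3 = 9 each, +1 to first 2
Round 4: Ashgrove=26 Dunmere=43 Juniper=23 → close Dunmere (overflow 29)
  43÷2 = 21 each, +1 to first 1
Round 5: Ashgrove=48 Juniper=44 → close Ashgrove (overflow 43)
  48÷1 = 48 each, +1 to first 0

Closure order: Fernhollow, Briarlake, Greywater, Dunmere, Ashgrove
Last habitat: Juniper with 92 animals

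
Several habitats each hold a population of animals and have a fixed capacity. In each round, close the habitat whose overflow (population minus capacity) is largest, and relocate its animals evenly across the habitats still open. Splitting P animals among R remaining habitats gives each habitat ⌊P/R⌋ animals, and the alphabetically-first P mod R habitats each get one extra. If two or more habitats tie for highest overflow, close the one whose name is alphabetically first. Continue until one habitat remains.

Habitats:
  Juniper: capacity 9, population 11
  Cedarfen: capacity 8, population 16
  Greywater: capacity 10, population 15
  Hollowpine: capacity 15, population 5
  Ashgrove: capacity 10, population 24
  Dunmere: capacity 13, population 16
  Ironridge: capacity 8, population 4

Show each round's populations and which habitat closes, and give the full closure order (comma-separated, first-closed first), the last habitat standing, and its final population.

Closure order: Ashgrove, Cedarfen, Greywater, Dunmere, Juniper, Ironridge
Last habitat: Hollowpine with 91 animals

Round 1: Ashgrove=24 Cedarfen=16 Dunmere=16 Greywater=15 Hollowpine=5 Ironridge=4 Juniper=11 → close Ashgrove (overflow 14)
  24÷6 = 4 each, +1 to first 0
Round 2: Cedarfen=20 Dunmere=20 Greywater=19 Hollowpine=9 Ironridge=8 Juniper=15 → close Cedarfen (overflow 12)
  20÷5 = 4 each, +1 to first 0
Round 3: Dunmere=24 Greywater=23 Hollowpine=13 Ironridge=12 Juniper=19 → close Greywater (overflow 13)
  23÷4 = 5 each, +1 to first 3
Round 4: Dunmere=30 Hollowpine=19 Ironridge=18 Juniper=24 → close Dunmere (overflow 17)
  30÷3 = 10 each, +1 to first 0
Round 5: Hollowpine=29 Ironridge=28 Juniper=34 → close Juniper (overflow 25)
  34÷2 = 17 each, +1 to first 0
Round 6: Hollowpine=46 Ironridge=45 → close Ironridge (overflow 37)
  45÷1 = 45 each, +1 to first 0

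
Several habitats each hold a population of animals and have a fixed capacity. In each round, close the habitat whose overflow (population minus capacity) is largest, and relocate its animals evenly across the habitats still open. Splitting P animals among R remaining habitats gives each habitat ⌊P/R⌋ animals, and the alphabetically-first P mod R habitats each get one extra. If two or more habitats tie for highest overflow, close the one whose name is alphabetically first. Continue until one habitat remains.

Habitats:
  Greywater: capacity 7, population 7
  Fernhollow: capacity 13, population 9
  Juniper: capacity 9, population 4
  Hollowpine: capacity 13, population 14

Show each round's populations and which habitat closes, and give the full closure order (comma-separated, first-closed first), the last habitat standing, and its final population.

Round 1: Fernhollow=9 Greywater=7 Hollowpine=14 Juniper=4 → close Hollowpine (overflow 1)
  14÷3 = 4 each, +1 to first 2
Round 2: Fernhollow=14 Greywater=12 Juniper=8 → close Greywater (overflow 5)
  12÷2 = 6 each, +1 to first 0
Round 3: Fernhollow=20 Juniper=14 → close Fernhollow (overflow 7)
  20÷1 = 20 each, +1 to first 0

Closure order: Hollowpine, Greywater, Fernhollow
Last habitat: Juniper with 34 animals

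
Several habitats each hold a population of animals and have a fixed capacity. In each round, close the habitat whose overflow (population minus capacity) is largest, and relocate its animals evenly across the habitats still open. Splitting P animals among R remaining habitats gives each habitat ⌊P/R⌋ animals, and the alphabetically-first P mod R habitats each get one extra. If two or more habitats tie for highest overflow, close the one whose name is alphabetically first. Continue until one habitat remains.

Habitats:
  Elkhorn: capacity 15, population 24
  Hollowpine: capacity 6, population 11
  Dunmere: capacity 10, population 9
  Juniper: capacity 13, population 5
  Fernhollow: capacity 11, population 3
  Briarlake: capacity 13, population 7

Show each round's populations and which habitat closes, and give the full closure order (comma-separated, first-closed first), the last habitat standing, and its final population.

Closure order: Elkhorn, Hollowpine, Dunmere, Briarlake, Fernhollow
Last habitat: Juniper with 59 animals

Round 1: Briarlake=7 Dunmere=9 Elkhorn=24 Fernhollow=3 Hollowpine=11 Juniper=5 → close Elkhorn (overflow 9)
  24÷5 = 4 each, +1 to first 4
Round 2: Briarlake=12 Dunmere=14 Fernhollow=8 Hollowpine=16 Juniper=9 → close Hollowpine (overflow 10)
  16÷4 = 4 each, +1 to first 0
Round 3: Briarlake=16 Dunmere=18 Fernhollow=12 Juniper=13 → close Dunmere (overflow 8)
  18÷3 = 6 each, +1 to first 0
Round 4: Briarlake=22 Fernhollow=18 Juniper=19 → close Briarlake (overflow 9)
  22÷2 = 11 each, +1 to first 0
Round 5: Fernhollow=29 Juniper=30 → close Fernhollow (overflow 18)
  29÷1 = 29 each, +1 to first 0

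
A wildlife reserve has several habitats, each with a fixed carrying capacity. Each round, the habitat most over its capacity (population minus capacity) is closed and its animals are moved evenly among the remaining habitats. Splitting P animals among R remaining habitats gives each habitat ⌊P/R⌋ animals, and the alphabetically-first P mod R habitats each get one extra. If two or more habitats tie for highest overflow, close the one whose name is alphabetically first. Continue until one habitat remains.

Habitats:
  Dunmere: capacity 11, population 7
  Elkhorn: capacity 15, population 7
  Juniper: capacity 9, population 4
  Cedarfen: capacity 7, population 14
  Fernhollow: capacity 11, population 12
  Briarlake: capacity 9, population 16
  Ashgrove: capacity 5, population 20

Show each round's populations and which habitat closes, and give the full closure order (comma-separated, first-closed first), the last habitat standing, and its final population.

Closure order: Ashgrove, Briarlake, Cedarfen, Fernhollow, Dunmere, Juniper
Last habitat: Elkhorn with 80 animals

Round 1: Ashgrove=20 Briarlake=16 Cedarfen=14 Dunmere=7 Elkhorn=7 Fernhollow=12 Juniper=4 → close Ashgrove (overflow 15)
  20÷6 = 3 each, +1 to first 2
Round 2: Briarlake=20 Cedarfen=18 Dunmere=10 Elkhorn=10 Fernhollow=15 Juniper=7 → close Briarlake (overflow 11)
  20÷5 = 4 each, +1 to first 0
Round 3: Cedarfen=22 Dunmere=14 Elkhorn=14 Fernhollow=19 Juniper=11 → close Cedarfen (overflow 15)
  22÷4 = 5 each, +1 to first 2
Round 4: Dunmere=20 Elkhorn=20 Fernhollow=24 Juniper=16 → close Fernhollow (overflow 13)
  24÷3 = 8 each, +1 to first 0
Round 5: Dunmere=28 Elkhorn=28 Juniper=24 → close Dunmere (overflow 17)
  28÷2 = 14 each, +1 to first 0
Round 6: Elkhorn=42 Juniper=38 → close Juniper (overflow 29)
  38÷1 = 38 each, +1 to first 0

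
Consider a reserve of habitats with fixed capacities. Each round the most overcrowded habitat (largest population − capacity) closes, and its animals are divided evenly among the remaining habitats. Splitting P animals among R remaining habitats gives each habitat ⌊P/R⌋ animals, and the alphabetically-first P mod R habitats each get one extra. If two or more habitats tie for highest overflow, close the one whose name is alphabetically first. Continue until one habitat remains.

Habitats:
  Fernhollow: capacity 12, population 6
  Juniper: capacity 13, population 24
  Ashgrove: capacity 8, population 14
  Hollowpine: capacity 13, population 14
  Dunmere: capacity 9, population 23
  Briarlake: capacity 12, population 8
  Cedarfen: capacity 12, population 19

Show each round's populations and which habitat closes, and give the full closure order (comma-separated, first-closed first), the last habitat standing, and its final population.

Closure order: Dunmere, Juniper, Ashgrove, Cedarfen, Hollowpine, Briarlake
Last habitat: Fernhollow with 108 animals

Round 1: Ashgrove=14 Briarlake=8 Cedarfen=19 Dunmere=23 Fernhollow=6 Hollowpine=14 Juniper=24 → close Dunmere (overflow 14)
  23÷6 = 3 each, +1 to first 5
Round 2: Ashgrove=18 Briarlake=12 Cedarfen=23 Fernhollow=10 Hollowpine=18 Juniper=27 → close Juniper (overflow 14)
  27÷5 = 5 each, +1 to first 2
Round 3: Ashgrove=24 Briarlake=18 Cedarfen=28 Fernhollow=15 Hollowpine=23 → close Ashgrove (overflow 16)
  24÷4 = 6 each, +1 to first 0
Round 4: Briarlake=24 Cedarfen=34 Fernhollow=21 Hollowpine=29 → close Cedarfen (overflow 22)
  34÷3 = 11 each, +1 to first 1
Round 5: Briarlake=36 Fernhollow=32 Hollowpine=40 → close Hollowpine (overflow 27)
  40÷2 = 20 each, +1 to first 0
Round 6: Briarlake=56 Fernhollow=52 → close Briarlake (overflow 44)
  56÷1 = 56 each, +1 to first 0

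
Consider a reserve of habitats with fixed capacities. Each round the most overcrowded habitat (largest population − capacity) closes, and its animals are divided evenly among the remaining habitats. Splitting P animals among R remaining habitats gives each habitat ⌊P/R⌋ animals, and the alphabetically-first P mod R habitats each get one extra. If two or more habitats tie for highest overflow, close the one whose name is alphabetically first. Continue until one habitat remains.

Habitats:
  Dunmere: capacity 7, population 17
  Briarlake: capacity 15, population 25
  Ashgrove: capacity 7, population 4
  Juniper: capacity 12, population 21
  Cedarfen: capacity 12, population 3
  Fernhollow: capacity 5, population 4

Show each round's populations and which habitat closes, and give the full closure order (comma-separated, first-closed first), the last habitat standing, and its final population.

Round 1: Ashgrove=4 Briarlake=25 Cedarfen=3 Dunmere=17 Fernhollow=4 Juniper=21 → close Briarlake (overflow 10)
  25÷5 = 5 each, +1 to first 0
Round 2: Ashgrove=9 Cedarfen=8 Dunmere=22 Fernhollow=9 Juniper=26 → close Dunmere (overflow 15)
  22÷4 = 5 each, +1 to first 2
Round 3: Ashgrove=15 Cedarfen=14 Fernhollow=14 Juniper=31 → close Juniper (overflow 19)
  31÷3 = 10 each, +1 to first 1
Round 4: Ashgrove=26 Cedarfen=24 Fernhollow=24 → close Ashgrove (overflow 19)
  26÷2 = 13 each, +1 to first 0
Round 5: Cedarfen=37 Fernhollow=37 → close Fernhollow (overflow 32)
  37÷1 = 37 each, +1 to first 0

Closure order: Briarlake, Dunmere, Juniper, Ashgrove, Fernhollow
Last habitat: Cedarfen with 74 animals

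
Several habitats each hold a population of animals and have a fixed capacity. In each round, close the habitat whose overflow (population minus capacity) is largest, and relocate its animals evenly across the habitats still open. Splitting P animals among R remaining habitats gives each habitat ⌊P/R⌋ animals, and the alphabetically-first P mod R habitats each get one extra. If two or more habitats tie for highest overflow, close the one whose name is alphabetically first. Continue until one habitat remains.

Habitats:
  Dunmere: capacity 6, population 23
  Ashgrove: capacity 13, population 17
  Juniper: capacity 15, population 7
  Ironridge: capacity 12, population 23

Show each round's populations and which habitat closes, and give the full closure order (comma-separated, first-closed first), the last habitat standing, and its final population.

Closure order: Dunmere, Ironridge, Ashgrove
Last habitat: Juniper with 70 animals

Round 1: Ashgrove=17 Dunmere=23 Ironridge=23 Juniper=7 → close Dunmere (overflow 17)
  23÷3 = 7 each, +1 to first 2
Round 2: Ashgrove=25 Ironridge=31 Juniper=14 → close Ironridge (overflow 19)
  31÷2 = 15 each, +1 to first 1
Round 3: Ashgrove=41 Juniper=29 → close Ashgrove (overflow 28)
  41÷1 = 41 each, +1 to first 0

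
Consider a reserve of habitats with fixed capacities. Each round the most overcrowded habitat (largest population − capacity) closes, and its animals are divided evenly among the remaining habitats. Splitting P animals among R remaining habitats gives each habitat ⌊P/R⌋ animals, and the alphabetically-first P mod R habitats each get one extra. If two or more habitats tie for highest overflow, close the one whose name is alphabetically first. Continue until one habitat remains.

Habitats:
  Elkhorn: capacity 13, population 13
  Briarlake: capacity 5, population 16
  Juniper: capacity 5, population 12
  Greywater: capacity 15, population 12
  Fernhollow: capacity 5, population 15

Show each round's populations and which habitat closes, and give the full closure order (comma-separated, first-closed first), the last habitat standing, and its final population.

Round 1: Briarlake=16 Elkhorn=13 Fernhollow=15 Greywater=12 Juniper=12 → close Briarlake (overflow 11)
  16÷4 = 4 each, +1 to first 0
Round 2: Elkhorn=17 Fernhollow=19 Greywater=16 Juniper=16 → close Fernhollow (overflow 14)
  19÷3 = 6 each, +1 to first 1
Round 3: Elkhorn=24 Greywater=22 Juniper=22 → close Juniper (overflow 17)
  22÷2 = 11 each, +1 to first 0
Round 4: Elkhorn=35 Greywater=33 → close Elkhorn (overflow 22)
  35÷1 = 35 each, +1 to first 0

Closure order: Briarlake, Fernhollow, Juniper, Elkhorn
Last habitat: Greywater with 68 animals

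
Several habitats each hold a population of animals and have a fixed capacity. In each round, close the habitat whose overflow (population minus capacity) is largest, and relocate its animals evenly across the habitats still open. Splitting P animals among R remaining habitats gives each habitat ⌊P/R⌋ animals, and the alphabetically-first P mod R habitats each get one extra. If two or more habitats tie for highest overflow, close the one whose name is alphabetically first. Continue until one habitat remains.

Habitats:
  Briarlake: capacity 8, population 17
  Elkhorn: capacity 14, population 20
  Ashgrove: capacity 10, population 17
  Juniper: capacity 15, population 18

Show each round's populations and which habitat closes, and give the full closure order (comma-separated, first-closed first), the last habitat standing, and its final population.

Round 1: Ashgrove=17 Briarlake=17 Elkhorn=20 Juniper=18 → close Briarlake (overflow 9)
  17÷3 = 5 each, +1 to first 2
Round 2: Ashgrove=23 Elkhorn=26 Juniper=23 → close Ashgrove (overflow 13)
  23÷2 = 11 each, +1 to first 1
Round 3: Elkhorn=38 Juniper=34 → close Elkhorn (overflow 24)
  38÷1 = 38 each, +1 to first 0

Closure order: Briarlake, Ashgrove, Elkhorn
Last habitat: Juniper with 72 animals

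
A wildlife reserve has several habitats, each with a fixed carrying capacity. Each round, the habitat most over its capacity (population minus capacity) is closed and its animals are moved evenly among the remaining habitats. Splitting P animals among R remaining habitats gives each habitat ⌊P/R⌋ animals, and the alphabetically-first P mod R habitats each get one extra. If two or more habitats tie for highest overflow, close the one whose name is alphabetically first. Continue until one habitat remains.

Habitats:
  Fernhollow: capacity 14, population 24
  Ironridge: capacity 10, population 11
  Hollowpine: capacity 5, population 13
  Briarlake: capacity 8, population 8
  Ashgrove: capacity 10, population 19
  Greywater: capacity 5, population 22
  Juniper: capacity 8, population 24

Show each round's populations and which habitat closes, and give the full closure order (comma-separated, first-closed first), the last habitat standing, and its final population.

Round 1: Ashgrove=19 Briarlake=8 Fernhollow=24 Greywater=22 Hollowpine=13 Ironridge=11 Juniper=24 → close Greywater (overflow 17)
  22÷6 = 3 each, +1 to first 4
Round 2: Ashgrove=23 Briarlake=12 Fernhollow=28 Hollowpine=17 Ironridge=14 Juniper=27 → close Juniper (overflow 19)
  27÷5 = 5 each, +1 to first 2
Round 3: Ashgrove=29 Briarlake=18 Fernhollow=33 Hollowpine=22 Ironridge=19 → close Ashgrove (overflow 19)
  29÷4 = 7 each, +1 to first 1
Round 4: Briarlake=26 Fernhollow=40 Hollowpine=29 Ironridge=26 → close Fernhollow (overflow 26)
  40÷3 = 13 each, +1 to first 1
Round 5: Briarlake=40 Hollowpine=42 Ironridge=39 → close Hollowpine (overflow 37)
  42÷2 = 21 each, +1 to first 0
Round 6: Briarlake=61 Ironridge=60 → close Briarlake (overflow 53)
  61÷1 = 61 each, +1 to first 0

Closure order: Greywater, Juniper, Ashgrove, Fernhollow, Hollowpine, Briarlake
Last habitat: Ironridge with 121 animals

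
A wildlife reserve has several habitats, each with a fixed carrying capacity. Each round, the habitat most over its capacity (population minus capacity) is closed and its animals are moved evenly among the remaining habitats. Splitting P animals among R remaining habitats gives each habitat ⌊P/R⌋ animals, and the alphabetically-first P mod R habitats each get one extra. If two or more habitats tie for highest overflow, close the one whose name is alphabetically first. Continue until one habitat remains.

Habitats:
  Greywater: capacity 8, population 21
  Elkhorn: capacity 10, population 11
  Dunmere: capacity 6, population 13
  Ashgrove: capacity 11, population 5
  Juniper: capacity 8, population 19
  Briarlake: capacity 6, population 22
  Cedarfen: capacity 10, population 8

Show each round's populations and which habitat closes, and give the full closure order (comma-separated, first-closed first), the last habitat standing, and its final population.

Round 1: Ashgrove=5 Briarlake=22 Cedarfen=8 Dunmere=13 Elkhorn=11 Greywater=21 Juniper=19 → close Briarlake (overflow 16)
  22÷6 = 3 each, +1 to first 4
Round 2: Ashgrove=9 Cedarfen=12 Dunmere=17 Elkhorn=15 Greywater=24 Juniper=22 → close Greywater (overflow 16)
  24÷5 = 4 each, +1 to first 4
Round 3: Ashgrove=14 Cedarfen=17 Dunmere=22 Elkhorn=20 Juniper=26 → close Juniper (overflow 18)
  26÷4 = 6 each, +1 to first 2
Round 4: Ashgrove=21 Cedarfen=24 Dunmere=28 Elkhorn=26 → close Dunmere (overflow 22)
  28÷3 = 9 each, +1 to first 1
Round 5: Ashgrove=31 Cedarfen=33 Elkhorn=35 → close Elkhorn (overflow 25)
  35÷2 = 17 each, +1 to first 1
Round 6: Ashgrove=49 Cedarfen=50 → close Cedarfen (overflow 40)
  50÷1 = 50 each, +1 to first 0

Closure order: Briarlake, Greywater, Juniper, Dunmere, Elkhorn, Cedarfen
Last habitat: Ashgrove with 99 animals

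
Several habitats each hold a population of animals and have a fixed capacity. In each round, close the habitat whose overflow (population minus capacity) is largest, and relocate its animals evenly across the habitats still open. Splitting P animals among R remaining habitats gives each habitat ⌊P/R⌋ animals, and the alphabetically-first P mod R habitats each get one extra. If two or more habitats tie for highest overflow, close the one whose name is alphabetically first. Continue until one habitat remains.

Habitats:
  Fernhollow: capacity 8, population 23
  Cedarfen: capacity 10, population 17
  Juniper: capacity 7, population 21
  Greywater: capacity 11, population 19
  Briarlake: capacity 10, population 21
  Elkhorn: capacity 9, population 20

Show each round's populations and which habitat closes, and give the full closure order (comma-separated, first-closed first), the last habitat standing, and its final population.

Closure order: Fernhollow, Juniper, Briarlake, Elkhorn, Cedarfen
Last habitat: Greywater with 121 animals

Round 1: Briarlake=21 Cedarfen=17 Elkhorn=20 Fernhollow=23 Greywater=19 Juniper=21 → close Fernhollow (overflow 15)
  23÷5 = 4 each, +1 to first 3
Round 2: Briarlake=26 Cedarfen=22 Elkhorn=25 Greywater=23 Juniper=25 → close Juniper (overflow 18)
  25÷4 = 6 each, +1 to first 1
Round 3: Briarlake=33 Cedarfen=28 Elkhorn=31 Greywater=29 → close Briarlake (overflow 23)
  33÷3 = 11 each, +1 to first 0
Round 4: Cedarfen=39 Elkhorn=42 Greywater=40 → close Elkhorn (overflow 33)
  42÷2 = 21 each, +1 to first 0
Round 5: Cedarfen=60 Greywater=61 → close Cedarfen (overflow 50)
  60÷1 = 60 each, +1 to first 0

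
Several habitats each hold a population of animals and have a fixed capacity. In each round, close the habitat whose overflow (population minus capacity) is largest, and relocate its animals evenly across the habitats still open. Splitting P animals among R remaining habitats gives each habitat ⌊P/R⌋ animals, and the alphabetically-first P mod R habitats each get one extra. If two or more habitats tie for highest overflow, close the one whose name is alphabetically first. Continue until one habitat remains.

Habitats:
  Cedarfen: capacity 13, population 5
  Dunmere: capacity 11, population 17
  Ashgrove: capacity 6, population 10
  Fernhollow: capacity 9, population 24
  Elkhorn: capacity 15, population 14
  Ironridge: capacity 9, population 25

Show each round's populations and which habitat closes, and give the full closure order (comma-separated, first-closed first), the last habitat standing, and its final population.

Round 1: Ashgrove=10 Cedarfen=5 Dunmere=17 Elkhorn=14 Fernhollow=24 Ironridge=25 → close Ironridge (overflow 16)
  25÷5 = 5 each, +1 to first 0
Round 2: Ashgrove=15 Cedarfen=10 Dunmere=22 Elkhorn=19 Fernhollow=29 → close Fernhollow (overflow 20)
  29÷4 = 7 each, +1 to first 1
Round 3: Ashgrove=23 Cedarfen=17 Dunmere=29 Elkhorn=26 → close Dunmere (overflow 18)
  29÷3 = 9 each, +1 to first 2
Round 4: Ashgrove=33 Cedarfen=27 Elkhorn=35 → close Ashgrove (overflow 27)
  33÷2 = 16 each, +1 to first 1
Round 5: Cedarfen=44 Elkhorn=51 → close Elkhorn (overflow 36)
  51÷1 = 51 each, +1 to first 0

Closure order: Ironridge, Fernhollow, Dunmere, Ashgrove, Elkhorn
Last habitat: Cedarfen with 95 animals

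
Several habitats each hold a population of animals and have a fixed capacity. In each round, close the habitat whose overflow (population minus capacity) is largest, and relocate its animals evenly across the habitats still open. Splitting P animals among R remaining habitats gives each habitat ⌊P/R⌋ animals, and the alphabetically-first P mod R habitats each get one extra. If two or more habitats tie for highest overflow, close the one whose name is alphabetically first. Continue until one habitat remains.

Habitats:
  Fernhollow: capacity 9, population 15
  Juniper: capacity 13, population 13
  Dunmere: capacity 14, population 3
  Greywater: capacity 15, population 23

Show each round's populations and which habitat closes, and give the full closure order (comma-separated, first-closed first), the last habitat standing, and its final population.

Round 1: Dunmere=3 Fernhollow=15 Greywater=23 Juniper=13 → close Greywater (overflow 8)
  23÷3 = 7 each, +1 to first 2
Round 2: Dunmere=11 Fernhollow=23 Juniper=20 → close Fernhollow (overflow 14)
  23÷2 = 11 each, +1 to first 1
Round 3: Dunmere=23 Juniper=31 → close Juniper (overflow 18)
  31÷1 = 31 each, +1 to first 0

Closure order: Greywater, Fernhollow, Juniper
Last habitat: Dunmere with 54 animals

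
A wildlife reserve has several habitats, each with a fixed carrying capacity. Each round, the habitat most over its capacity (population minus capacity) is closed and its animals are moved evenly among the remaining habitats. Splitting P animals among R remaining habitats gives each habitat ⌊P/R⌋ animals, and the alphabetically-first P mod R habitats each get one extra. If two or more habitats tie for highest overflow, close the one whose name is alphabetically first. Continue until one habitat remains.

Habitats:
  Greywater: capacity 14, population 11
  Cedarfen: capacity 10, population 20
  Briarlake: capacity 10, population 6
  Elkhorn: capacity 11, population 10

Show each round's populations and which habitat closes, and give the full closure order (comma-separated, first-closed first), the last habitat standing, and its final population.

Round 1: Briarlake=6 Cedarfen=20 Elkhorn=10 Greywater=11 → close Cedarfen (overflow 10)
  20÷3 = 6 each, +1 to first 2
Round 2: Briarlake=13 Elkhorn=17 Greywater=17 → close Elkhorn (overflow 6)
  17÷2 = 8 each, +1 to first 1
Round 3: Briarlake=22 Greywater=25 → close Briarlake (overflow 12)
  22÷1 = 22 each, +1 to first 0

Closure order: Cedarfen, Elkhorn, Briarlake
Last habitat: Greywater with 47 animals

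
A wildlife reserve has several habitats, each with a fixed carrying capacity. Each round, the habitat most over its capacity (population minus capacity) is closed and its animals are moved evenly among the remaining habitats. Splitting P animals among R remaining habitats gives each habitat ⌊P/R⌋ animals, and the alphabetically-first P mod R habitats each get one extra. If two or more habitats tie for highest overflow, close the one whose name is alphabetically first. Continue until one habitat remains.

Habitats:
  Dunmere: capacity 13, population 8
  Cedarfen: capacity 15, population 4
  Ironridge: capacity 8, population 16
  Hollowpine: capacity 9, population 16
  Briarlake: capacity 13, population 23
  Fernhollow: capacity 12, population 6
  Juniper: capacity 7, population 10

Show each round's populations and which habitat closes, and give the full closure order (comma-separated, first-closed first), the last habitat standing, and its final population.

Round 1: Briarlake=23 Cedarfen=4 Dunmere=8 Fernhollow=6 Hollowpine=16 Ironridge=16 Juniper=10 → close Briarlake (overflow 10)
  23÷6 = 3 each, +1 to first 5
Round 2: Cedarfen=8 Dunmere=12 Fernhollow=10 Hollowpine=20 Ironridge=20 Juniper=13 → close Ironridge (overflow 12)
  20÷5 = 4 each, +1 to first 0
Round 3: Cedarfen=12 Dunmere=16 Fernhollow=14 Hollowpine=24 Juniper=17 → close Hollowpine (overflow 15)
  24÷4 = 6 each, +1 to first 0
Round 4: Cedarfen=18 Dunmere=22 Fernhollow=20 Juniper=23 → close Juniper (overflow 16)
  23÷3 = 7 each, +1 to first 2
Round 5: Cedarfen=26 Dunmere=30 Fernhollow=27 → close Dunmere (overflow 17)
  30÷2 = 15 each, +1 to first 0
Round 6: Cedarfen=41 Fernhollow=42 → close Fernhollow (overflow 30)
  42÷1 = 42 each, +1 to first 0

Closure order: Briarlake, Ironridge, Hollowpine, Juniper, Dunmere, Fernhollow
Last habitat: Cedarfen with 83 animals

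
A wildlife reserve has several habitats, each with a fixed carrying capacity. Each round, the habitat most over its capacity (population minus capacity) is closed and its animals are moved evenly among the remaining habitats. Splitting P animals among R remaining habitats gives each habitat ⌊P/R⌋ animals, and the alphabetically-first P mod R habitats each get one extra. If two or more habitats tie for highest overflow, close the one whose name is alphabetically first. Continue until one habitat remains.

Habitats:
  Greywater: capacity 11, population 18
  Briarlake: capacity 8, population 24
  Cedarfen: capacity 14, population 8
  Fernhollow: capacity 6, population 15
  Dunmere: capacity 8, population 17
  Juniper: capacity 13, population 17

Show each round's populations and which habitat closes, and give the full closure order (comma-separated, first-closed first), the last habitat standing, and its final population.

Round 1: Briarlake=24 Cedarfen=8 Dunmere=17 Fernhollow=15 Greywater=18 Juniper=17 → close Briarlake (overflow 16)
  24÷5 = 4 each, +1 to first 4
Round 2: Cedarfen=13 Dunmere=22 Fernhollow=20 Greywater=23 Juniper=21 → close Dunmere (overflow 14)
  22÷4 = 5 each, +1 to first 2
Round 3: Cedarfen=19 Fernhollow=26 Greywater=28 Juniper=26 → close Fernhollow (overflow 20)
  26÷3 = 8 each, +1 to first 2
Round 4: Cedarfen=28 Greywater=37 Juniper=34 → close Greywater (overflow 26)
  37÷2 = 18 each, +1 to first 1
Round 5: Cedarfen=47 Juniper=52 → close Juniper (overflow 39)
  52÷1 = 52 each, +1 to first 0

Closure order: Briarlake, Dunmere, Fernhollow, Greywater, Juniper
Last habitat: Cedarfen with 99 animals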